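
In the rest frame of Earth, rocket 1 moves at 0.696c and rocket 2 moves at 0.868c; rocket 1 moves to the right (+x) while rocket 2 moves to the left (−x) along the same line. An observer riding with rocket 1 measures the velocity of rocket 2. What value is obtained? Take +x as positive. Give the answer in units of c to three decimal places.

β_A = 0.696, β_B = -0.868.
Transform to A's frame with the inverse velocity-addition law: u' = (u − v)/(1 − uv/c²), taking u = β_B and v = β_A.
u' = (-0.868 − 0.696) / (1 − (0.696)(-0.868)) = -1.5640/1.6041 = -0.9750.

-0.975c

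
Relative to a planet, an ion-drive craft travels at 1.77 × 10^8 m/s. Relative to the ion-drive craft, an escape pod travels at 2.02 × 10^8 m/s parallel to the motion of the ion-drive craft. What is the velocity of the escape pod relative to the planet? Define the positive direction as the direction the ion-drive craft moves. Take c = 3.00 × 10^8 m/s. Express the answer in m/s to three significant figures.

2.71 × 10^8 m/s

In units of c (dividing by 3.00 × 10^8 m/s): v = 0.590, u' = 0.673.
u = (u' + v)/(1 + u'v/c²):
u = (0.673 + 0.590) / (1 + 0.673·0.590) = 1.2633/1.3973 = 0.9041
Converting back: u = 0.9041 × 3.00 × 10^8 m/s.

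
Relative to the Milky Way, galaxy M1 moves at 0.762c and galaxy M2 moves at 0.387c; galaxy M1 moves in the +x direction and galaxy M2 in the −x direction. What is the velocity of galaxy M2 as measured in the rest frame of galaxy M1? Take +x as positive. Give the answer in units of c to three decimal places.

β_A = 0.762, β_B = -0.387.
Transform to A's frame with the inverse velocity-addition law: u' = (u − v)/(1 − uv/c²), taking u = β_B and v = β_A.
u' = (-0.387 − 0.762) / (1 − (0.762)(-0.387)) = -1.1490/1.2949 = -0.8873.

-0.887c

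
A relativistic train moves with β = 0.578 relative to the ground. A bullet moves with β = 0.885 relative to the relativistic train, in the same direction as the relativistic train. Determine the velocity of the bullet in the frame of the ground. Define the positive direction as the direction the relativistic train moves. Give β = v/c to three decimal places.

β = 0.968

With v = 0.578 and u' = 0.885 (in units of c),
u = (u' + v)/(1 + u'v/c²):
u = (0.885 + 0.578) / (1 + 0.885·0.578) = 1.4630/1.5115 = 0.9679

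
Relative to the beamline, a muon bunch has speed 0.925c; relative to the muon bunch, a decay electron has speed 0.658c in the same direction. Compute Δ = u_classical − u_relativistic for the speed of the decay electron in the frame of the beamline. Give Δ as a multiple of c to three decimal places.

Δ = 0.599c

Galilean: u_cl = 0.658 + 0.925 = 1.5830.
Relativistic: u_rel = (0.658 + 0.925) / (1 + 0.658·0.925) = 1.5830/1.6086 = 0.9841.
Δ = 1.5830 − 0.9841 = 0.5989.
(The classical prediction exceeds c; the relativistic result does not.)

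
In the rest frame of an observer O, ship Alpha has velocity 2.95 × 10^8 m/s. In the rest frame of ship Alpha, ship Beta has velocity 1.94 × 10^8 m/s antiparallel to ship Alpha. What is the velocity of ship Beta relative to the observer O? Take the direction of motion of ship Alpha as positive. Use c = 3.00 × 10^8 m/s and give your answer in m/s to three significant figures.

+2.77 × 10^8 m/s

In units of c (dividing by 3.00 × 10^8 m/s): v = 0.983, u' = -0.647.
u = (u' + v)/(1 + u'v/c²):
u = (-0.647 + 0.983) / (1 + (-0.647)·0.983) = 0.3367/0.3641 = 0.9246
(Galilean addition would give +0.337c.)
Converting back: u = 0.9246 × 3.00 × 10^8 m/s.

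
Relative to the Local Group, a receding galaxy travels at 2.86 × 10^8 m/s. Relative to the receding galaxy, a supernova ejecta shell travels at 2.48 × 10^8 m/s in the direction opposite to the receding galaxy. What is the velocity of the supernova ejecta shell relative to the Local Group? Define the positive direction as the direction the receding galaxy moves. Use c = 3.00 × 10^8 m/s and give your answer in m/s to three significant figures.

+1.79 × 10^8 m/s

In units of c (dividing by 3.00 × 10^8 m/s): v = 0.953, u' = -0.827.
u = (u' + v)/(1 + u'v/c²):
u = (-0.827 + 0.953) / (1 + (-0.827)·0.953) = 0.1267/0.2119 = 0.5977
(Galilean addition would give +0.127c.)
Converting back: u = 0.5977 × 3.00 × 10^8 m/s.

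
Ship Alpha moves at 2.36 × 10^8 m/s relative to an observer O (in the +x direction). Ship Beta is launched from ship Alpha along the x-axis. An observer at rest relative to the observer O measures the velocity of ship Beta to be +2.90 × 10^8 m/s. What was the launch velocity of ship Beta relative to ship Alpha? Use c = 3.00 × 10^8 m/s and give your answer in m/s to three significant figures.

v = 0.787c, u = 0.967c.
Invert the composition law: u' = (u − v)/(1 − uv/c²).
u' = (0.967 − 0.787) / (1 − (0.967)(0.787)) = 0.1800/0.2396 = 0.7514.
u' = 0.7514 × 3.00 × 10^8 m/s.

+2.25 × 10^8 m/s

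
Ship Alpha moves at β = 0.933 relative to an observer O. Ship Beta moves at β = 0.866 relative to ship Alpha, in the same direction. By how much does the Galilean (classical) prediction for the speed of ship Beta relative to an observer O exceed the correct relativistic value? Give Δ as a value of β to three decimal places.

Δ = 0.804

Galilean: u_cl = 0.866 + 0.933 = 1.7990.
Relativistic: u_rel = (0.866 + 0.933) / (1 + 0.866·0.933) = 1.7990/1.8080 = 0.9950.
Δ = 1.7990 − 0.9950 = 0.8040.
(The classical prediction exceeds c; the relativistic result does not.)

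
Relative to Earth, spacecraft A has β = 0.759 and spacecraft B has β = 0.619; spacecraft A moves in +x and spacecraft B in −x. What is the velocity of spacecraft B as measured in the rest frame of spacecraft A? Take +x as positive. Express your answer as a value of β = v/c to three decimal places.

β = -0.938

β_A = 0.759, β_B = -0.619.
Transform to A's frame with the inverse velocity-addition law: u' = (u − v)/(1 − uv/c²), taking u = β_B and v = β_A.
u' = (-0.619 − 0.759) / (1 − (0.759)(-0.619)) = -1.3780/1.4698 = -0.9375.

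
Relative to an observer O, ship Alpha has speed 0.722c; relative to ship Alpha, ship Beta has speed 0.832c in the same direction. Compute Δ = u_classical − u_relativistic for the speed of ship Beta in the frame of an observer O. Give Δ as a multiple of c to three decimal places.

Galilean: u_cl = 0.832 + 0.722 = 1.5540.
Relativistic: u_rel = (0.832 + 0.722) / (1 + 0.832·0.722) = 1.5540/1.6007 = 0.9708.
Δ = 1.5540 − 0.9708 = 0.5832.
(The classical prediction exceeds c; the relativistic result does not.)

Δ = 0.583c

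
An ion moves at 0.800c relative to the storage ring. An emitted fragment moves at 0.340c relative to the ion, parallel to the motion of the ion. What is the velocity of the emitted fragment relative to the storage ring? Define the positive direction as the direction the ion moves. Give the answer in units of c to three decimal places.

With v = 0.800 and u' = 0.340 (in units of c),
u = (u' + v)/(1 + u'v/c²):
u = (0.340 + 0.800) / (1 + 0.340·0.800) = 1.1400/1.2720 = 0.8962

0.896c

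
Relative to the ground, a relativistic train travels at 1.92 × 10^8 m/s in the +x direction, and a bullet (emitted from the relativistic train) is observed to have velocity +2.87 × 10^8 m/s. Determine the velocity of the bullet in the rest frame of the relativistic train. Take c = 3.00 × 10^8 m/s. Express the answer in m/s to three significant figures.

+2.45 × 10^8 m/s

v = 0.640c, u = 0.957c.
Invert the composition law: u' = (u − v)/(1 − uv/c²).
u' = (0.957 − 0.640) / (1 − (0.957)(0.640)) = 0.3167/0.3877 = 0.8167.
u' = 0.8167 × 3.00 × 10^8 m/s.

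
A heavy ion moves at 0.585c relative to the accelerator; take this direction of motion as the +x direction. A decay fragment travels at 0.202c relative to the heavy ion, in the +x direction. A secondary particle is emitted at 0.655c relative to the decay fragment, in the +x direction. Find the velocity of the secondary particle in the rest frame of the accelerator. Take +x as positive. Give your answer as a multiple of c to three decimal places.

Apply u = (u' + v)/(1 + u'v/c²) successively, working outward toward the accelerator.
Start: velocity of the heavy ion relative to the accelerator = 0.5850c.
Compose with the decay fragment (u' = 0.202 in the heavy ion frame): u_1 = (0.202 + 0.585) / (1 + 0.202·0.585) = 0.7870/1.1182 = 0.7038.
Compose with the secondary particle (u' = 0.655 in the decay fragment frame): u_2 = (0.655 + 0.704) / (1 + 0.655·0.704) = 1.3588/1.4610 = 0.9301.

0.930c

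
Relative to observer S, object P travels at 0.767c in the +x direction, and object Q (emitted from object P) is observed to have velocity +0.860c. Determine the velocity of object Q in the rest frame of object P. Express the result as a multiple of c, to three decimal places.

Invert the composition law: u' = (u − v)/(1 − uv/c²).
u' = (0.860 − 0.767) / (1 − (0.860)(0.767)) = 0.0930/0.3404 = 0.2732.

+0.273c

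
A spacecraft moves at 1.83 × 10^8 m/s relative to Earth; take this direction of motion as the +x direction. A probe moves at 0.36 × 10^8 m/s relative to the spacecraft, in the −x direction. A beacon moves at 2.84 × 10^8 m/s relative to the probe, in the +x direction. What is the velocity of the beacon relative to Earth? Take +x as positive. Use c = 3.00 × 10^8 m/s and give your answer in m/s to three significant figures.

Apply u = (u' + v)/(1 + u'v/c²) successively, working outward toward Earth.
(Dividing each given speed by c = 3.00 × 10^8 m/s to work in units of c.)
Start: velocity of the spacecraft relative to Earth = 0.6100c.
Compose with the probe (u' = -0.120 in the spacecraft frame): u_1 = (-0.120 + 0.610) / (1 + (-0.120)·0.610) = 0.4900/0.9268 = 0.5287.
Compose with the beacon (u' = 0.947 in the probe frame): u_2 = (0.947 + 0.529) / (1 + 0.947·0.529) = 1.4754/1.5005 = 0.9832.
So u = 0.9832 × 3.00 × 10^8 m/s.

+2.95 × 10^8 m/s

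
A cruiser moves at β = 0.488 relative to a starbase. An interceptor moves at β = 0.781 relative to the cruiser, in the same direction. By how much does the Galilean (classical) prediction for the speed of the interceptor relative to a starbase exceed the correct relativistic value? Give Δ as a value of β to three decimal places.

Δ = 0.350

Galilean: u_cl = 0.781 + 0.488 = 1.2690.
Relativistic: u_rel = (0.781 + 0.488) / (1 + 0.781·0.488) = 1.2690/1.3811 = 0.9188.
Δ = 1.2690 − 0.9188 = 0.3502.
(The classical prediction exceeds c; the relativistic result does not.)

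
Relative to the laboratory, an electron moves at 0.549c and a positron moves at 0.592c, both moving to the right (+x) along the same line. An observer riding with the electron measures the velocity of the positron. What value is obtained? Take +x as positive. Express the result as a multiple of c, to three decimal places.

+0.064c

β_A = 0.549, β_B = 0.592.
Transform to A's frame with the inverse velocity-addition law: u' = (u − v)/(1 − uv/c²), taking u = β_B and v = β_A.
u' = (0.592 − 0.549) / (1 − (0.549)(0.592)) = 0.0430/0.6750 = 0.0637.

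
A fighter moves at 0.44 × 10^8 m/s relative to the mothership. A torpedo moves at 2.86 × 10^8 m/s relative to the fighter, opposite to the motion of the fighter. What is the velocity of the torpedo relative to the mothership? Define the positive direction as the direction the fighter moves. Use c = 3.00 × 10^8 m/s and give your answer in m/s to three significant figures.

-2.81 × 10^8 m/s

In units of c (dividing by 3.00 × 10^8 m/s): v = 0.147, u' = -0.953.
u = (u' + v)/(1 + u'v/c²):
u = (-0.953 + 0.147) / (1 + (-0.953)·0.147) = -0.8067/0.8602 = -0.9378
Converting back: u = -0.9378 × 3.00 × 10^8 m/s.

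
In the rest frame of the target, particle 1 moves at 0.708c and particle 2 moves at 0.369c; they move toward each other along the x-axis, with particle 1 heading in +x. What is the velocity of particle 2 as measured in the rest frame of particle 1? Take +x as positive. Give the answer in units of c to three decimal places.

-0.854c

β_A = 0.708, β_B = -0.369.
Transform to A's frame with the inverse velocity-addition law: u' = (u − v)/(1 − uv/c²), taking u = β_B and v = β_A.
u' = (-0.369 − 0.708) / (1 − (0.708)(-0.369)) = -1.0770/1.2613 = -0.8539.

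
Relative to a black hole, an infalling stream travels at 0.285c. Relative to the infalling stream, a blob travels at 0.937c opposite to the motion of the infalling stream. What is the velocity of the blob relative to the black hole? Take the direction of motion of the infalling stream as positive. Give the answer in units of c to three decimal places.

With v = 0.285 and u' = -0.937 (in units of c),
u = (u' + v)/(1 + u'v/c²):
u = (-0.937 + 0.285) / (1 + (-0.937)·0.285) = -0.6520/0.7330 = -0.8895

-0.890c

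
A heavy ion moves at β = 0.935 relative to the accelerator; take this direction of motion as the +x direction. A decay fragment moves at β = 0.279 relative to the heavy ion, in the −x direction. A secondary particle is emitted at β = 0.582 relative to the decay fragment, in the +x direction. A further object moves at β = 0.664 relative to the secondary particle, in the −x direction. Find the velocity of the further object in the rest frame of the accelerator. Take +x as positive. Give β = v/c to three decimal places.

β = +0.855

Apply u = (u' + v)/(1 + u'v/c²) successively, working outward toward the accelerator.
Start: velocity of the heavy ion relative to the accelerator = 0.9350c.
Compose with the decay fragment (u' = -0.279 in the heavy ion frame): u_1 = (-0.279 + 0.935) / (1 + (-0.279)·0.935) = 0.6560/0.7391 = 0.8875.
Compose with the secondary particle (u' = 0.582 in the decay fragment frame): u_2 = (0.582 + 0.888) / (1 + 0.582·0.888) = 1.4695/1.5165 = 0.9690.
Compose with the further object (u' = -0.664 in the secondary particle frame): u_3 = (-0.664 + 0.969) / (1 + (-0.664)·0.969) = 0.3050/0.3566 = 0.8553.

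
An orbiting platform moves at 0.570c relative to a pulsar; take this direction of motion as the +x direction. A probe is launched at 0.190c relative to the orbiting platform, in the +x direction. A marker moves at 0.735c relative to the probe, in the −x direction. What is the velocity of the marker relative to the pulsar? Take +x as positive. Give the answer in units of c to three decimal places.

-0.099c

Apply u = (u' + v)/(1 + u'v/c²) successively, working outward toward the pulsar.
Start: velocity of the orbiting platform relative to the pulsar = 0.5700c.
Compose with the probe (u' = 0.190 in the orbiting platform frame): u_1 = (0.190 + 0.570) / (1 + 0.190·0.570) = 0.7600/1.1083 = 0.6857.
Compose with the marker (u' = -0.735 in the probe frame): u_2 = (-0.735 + 0.686) / (1 + (-0.735)·0.686) = -0.0493/0.4960 = -0.0993.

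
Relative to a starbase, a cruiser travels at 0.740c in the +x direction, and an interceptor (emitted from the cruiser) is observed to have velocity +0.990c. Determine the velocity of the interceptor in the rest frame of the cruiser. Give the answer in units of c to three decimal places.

Invert the composition law: u' = (u − v)/(1 − uv/c²).
u' = (0.990 − 0.740) / (1 − (0.990)(0.740)) = 0.2500/0.2674 = 0.9349.

+0.935c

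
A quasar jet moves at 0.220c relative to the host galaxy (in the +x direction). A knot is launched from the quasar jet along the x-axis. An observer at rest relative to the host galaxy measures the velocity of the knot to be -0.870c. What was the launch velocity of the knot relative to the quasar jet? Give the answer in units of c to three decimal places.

Invert the composition law: u' = (u − v)/(1 − uv/c²).
u' = (-0.870 − 0.220) / (1 − (-0.870)(0.220)) = -1.0900/1.1914 = -0.9149.

-0.915c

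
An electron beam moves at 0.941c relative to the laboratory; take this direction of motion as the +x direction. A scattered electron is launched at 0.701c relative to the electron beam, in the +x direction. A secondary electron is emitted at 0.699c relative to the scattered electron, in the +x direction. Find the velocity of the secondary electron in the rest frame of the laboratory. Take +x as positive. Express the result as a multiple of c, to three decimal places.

0.998c

Apply u = (u' + v)/(1 + u'v/c²) successively, working outward toward the laboratory.
Start: velocity of the electron beam relative to the laboratory = 0.9410c.
Compose with the scattered electron (u' = 0.701 in the electron beam frame): u_1 = (0.701 + 0.941) / (1 + 0.701·0.941) = 1.6420/1.6596 = 0.9894.
Compose with the secondary electron (u' = 0.699 in the scattered electron frame): u_2 = (0.699 + 0.989) / (1 + 0.699·0.989) = 1.6884/1.6916 = 0.9981.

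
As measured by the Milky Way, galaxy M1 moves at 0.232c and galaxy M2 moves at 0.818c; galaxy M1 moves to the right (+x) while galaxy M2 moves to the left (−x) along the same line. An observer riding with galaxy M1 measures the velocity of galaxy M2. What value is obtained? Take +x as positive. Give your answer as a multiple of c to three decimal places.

-0.883c

β_A = 0.232, β_B = -0.818.
Transform to A's frame with the inverse velocity-addition law: u' = (u − v)/(1 − uv/c²), taking u = β_B and v = β_A.
u' = (-0.818 − 0.232) / (1 − (0.232)(-0.818)) = -1.0500/1.1898 = -0.8825.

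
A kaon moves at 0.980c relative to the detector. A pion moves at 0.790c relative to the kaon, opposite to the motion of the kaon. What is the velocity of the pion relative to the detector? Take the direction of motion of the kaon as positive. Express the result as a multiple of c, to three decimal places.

With v = 0.980 and u' = -0.790 (in units of c),
u = (u' + v)/(1 + u'v/c²):
u = (-0.790 + 0.980) / (1 + (-0.790)·0.980) = 0.1900/0.2258 = 0.8415

+0.841c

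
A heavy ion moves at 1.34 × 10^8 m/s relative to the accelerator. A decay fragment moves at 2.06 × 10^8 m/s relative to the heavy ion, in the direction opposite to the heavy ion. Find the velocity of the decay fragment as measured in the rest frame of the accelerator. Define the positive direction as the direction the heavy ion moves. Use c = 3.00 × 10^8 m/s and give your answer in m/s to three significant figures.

-1.04 × 10^8 m/s

In units of c (dividing by 3.00 × 10^8 m/s): v = 0.447, u' = -0.687.
u = (u' + v)/(1 + u'v/c²):
u = (-0.687 + 0.447) / (1 + (-0.687)·0.447) = -0.2400/0.6933 = -0.3462
(Galilean addition would give -0.240c.)
Converting back: u = -0.3462 × 3.00 × 10^8 m/s.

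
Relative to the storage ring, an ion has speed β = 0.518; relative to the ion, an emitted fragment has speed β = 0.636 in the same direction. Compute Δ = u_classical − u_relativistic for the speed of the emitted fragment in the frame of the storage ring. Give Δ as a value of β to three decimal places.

Galilean: u_cl = 0.636 + 0.518 = 1.1540.
Relativistic: u_rel = (0.636 + 0.518) / (1 + 0.636·0.518) = 1.1540/1.3294 = 0.8680.
Δ = 1.1540 − 0.8680 = 0.2860.
(The classical prediction exceeds c; the relativistic result does not.)

Δ = 0.286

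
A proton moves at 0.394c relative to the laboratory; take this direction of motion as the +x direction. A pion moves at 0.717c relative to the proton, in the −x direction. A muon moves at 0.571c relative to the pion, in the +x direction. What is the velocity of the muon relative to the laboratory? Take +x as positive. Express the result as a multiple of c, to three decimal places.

+0.163c

Apply u = (u' + v)/(1 + u'v/c²) successively, working outward toward the laboratory.
Start: velocity of the proton relative to the laboratory = 0.3940c.
Compose with the pion (u' = -0.717 in the proton frame): u_1 = (-0.717 + 0.394) / (1 + (-0.717)·0.394) = -0.3230/0.7175 = -0.4502.
Compose with the muon (u' = 0.571 in the pion frame): u_2 = (0.571 + (-0.450)) / (1 + 0.571·(-0.450)) = 0.1208/0.7430 = 0.1626.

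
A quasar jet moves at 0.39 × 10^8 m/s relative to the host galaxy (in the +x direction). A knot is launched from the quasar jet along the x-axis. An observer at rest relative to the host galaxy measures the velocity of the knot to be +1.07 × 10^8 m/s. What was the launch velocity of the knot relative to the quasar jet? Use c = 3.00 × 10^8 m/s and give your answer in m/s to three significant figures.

v = 0.130c, u = 0.357c.
Invert the composition law: u' = (u − v)/(1 − uv/c²).
u' = (0.357 − 0.130) / (1 − (0.357)(0.130)) = 0.2267/0.9536 = 0.2377.
u' = 0.2377 × 3.00 × 10^8 m/s.

+7.13 × 10^7 m/s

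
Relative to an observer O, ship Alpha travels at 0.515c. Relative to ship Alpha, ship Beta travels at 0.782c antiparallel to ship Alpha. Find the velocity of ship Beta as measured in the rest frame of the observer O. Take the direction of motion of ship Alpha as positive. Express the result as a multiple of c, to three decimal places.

With v = 0.515 and u' = -0.782 (in units of c),
u = (u' + v)/(1 + u'v/c²):
u = (-0.782 + 0.515) / (1 + (-0.782)·0.515) = -0.2670/0.5973 = -0.4470

-0.447c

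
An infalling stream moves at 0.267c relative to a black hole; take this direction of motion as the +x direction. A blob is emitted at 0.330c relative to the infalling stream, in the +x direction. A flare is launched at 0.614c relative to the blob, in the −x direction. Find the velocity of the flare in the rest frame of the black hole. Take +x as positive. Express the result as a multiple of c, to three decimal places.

Apply u = (u' + v)/(1 + u'v/c²) successively, working outward toward the black hole.
Start: velocity of the infalling stream relative to the black hole = 0.2670c.
Compose with the blob (u' = 0.330 in the infalling stream frame): u_1 = (0.330 + 0.267) / (1 + 0.330·0.267) = 0.5970/1.0881 = 0.5487.
Compose with the flare (u' = -0.614 in the blob frame): u_2 = (-0.614 + 0.549) / (1 + (-0.614)·0.549) = -0.0653/0.6631 = -0.0985.

-0.099c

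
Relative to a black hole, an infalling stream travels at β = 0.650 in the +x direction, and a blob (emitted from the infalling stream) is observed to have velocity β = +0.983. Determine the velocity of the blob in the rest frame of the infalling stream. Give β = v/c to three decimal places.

β = +0.922

Invert the composition law: u' = (u − v)/(1 − uv/c²).
u' = (0.983 − 0.650) / (1 − (0.983)(0.650)) = 0.3330/0.3610 = 0.9223.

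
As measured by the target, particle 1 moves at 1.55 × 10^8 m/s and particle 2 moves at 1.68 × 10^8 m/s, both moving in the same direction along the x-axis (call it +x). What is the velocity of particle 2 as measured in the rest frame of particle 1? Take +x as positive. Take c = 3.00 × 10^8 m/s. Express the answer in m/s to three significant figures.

β_A = 0.517, β_B = 0.560 (dividing each by c = 3.00 × 10^8 m/s).
Transform to A's frame with the inverse velocity-addition law: u' = (u − v)/(1 − uv/c²), taking u = β_B and v = β_A.
u' = (0.560 − 0.517) / (1 − (0.517)(0.560)) = 0.0433/0.7107 = 0.0610.
u' = 0.0610 × 3.00 × 10^8 m/s.

+1.83 × 10^7 m/s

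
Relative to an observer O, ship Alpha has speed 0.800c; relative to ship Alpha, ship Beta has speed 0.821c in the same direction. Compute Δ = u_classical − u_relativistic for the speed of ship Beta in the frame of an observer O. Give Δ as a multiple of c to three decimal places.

Δ = 0.643c

Galilean: u_cl = 0.821 + 0.800 = 1.6210.
Relativistic: u_rel = (0.821 + 0.800) / (1 + 0.821·0.800) = 1.6210/1.6568 = 0.9784.
Δ = 1.6210 − 0.9784 = 0.6426.
(The classical prediction exceeds c; the relativistic result does not.)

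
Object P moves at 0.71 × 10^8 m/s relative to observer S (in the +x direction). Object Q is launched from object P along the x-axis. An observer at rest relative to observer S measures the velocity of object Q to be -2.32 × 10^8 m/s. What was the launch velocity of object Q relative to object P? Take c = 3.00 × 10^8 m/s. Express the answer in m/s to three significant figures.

v = 0.237c, u = -0.773c.
Invert the composition law: u' = (u − v)/(1 − uv/c²).
u' = (-0.773 − 0.237) / (1 − (-0.773)(0.237)) = -1.0100/1.1830 = -0.8537.
u' = -0.8537 × 3.00 × 10^8 m/s.

-2.56 × 10^8 m/s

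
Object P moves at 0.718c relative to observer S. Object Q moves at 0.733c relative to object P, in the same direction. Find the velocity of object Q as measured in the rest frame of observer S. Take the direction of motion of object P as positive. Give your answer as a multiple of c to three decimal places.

With v = 0.718 and u' = 0.733 (in units of c),
u = (u' + v)/(1 + u'v/c²):
u = (0.733 + 0.718) / (1 + 0.733·0.718) = 1.4510/1.5263 = 0.9507

0.951c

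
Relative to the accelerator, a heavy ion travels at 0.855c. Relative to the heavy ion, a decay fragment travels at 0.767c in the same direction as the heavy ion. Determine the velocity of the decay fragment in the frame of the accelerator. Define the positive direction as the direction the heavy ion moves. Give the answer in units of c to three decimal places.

0.980c

With v = 0.855 and u' = 0.767 (in units of c),
u = (u' + v)/(1 + u'v/c²):
u = (0.767 + 0.855) / (1 + 0.767·0.855) = 1.6220/1.6558 = 0.9796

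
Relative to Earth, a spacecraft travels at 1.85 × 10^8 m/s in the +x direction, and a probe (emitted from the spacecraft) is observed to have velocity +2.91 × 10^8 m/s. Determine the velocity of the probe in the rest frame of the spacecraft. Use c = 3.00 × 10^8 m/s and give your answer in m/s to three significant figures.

v = 0.617c, u = 0.970c.
Invert the composition law: u' = (u − v)/(1 − uv/c²).
u' = (0.970 − 0.617) / (1 − (0.970)(0.617)) = 0.3533/0.4018 = 0.8793.
u' = 0.8793 × 3.00 × 10^8 m/s.

+2.64 × 10^8 m/s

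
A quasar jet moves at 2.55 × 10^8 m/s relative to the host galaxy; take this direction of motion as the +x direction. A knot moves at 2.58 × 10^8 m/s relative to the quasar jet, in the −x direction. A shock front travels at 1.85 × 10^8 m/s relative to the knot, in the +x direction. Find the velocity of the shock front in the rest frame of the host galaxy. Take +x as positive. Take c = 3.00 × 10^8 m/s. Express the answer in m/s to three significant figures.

Apply u = (u' + v)/(1 + u'v/c²) successively, working outward toward the host galaxy.
(Dividing each given speed by c = 3.00 × 10^8 m/s to work in units of c.)
Start: velocity of the quasar jet relative to the host galaxy = 0.8500c.
Compose with the knot (u' = -0.860 in the quasar jet frame): u_1 = (-0.860 + 0.850) / (1 + (-0.860)·0.850) = -0.0100/0.2690 = -0.0372.
Compose with the shock front (u' = 0.617 in the knot frame): u_2 = (0.617 + (-0.037)) / (1 + 0.617·(-0.037)) = 0.5795/0.9771 = 0.5931.
So u = 0.5931 × 3.00 × 10^8 m/s.

+1.78 × 10^8 m/s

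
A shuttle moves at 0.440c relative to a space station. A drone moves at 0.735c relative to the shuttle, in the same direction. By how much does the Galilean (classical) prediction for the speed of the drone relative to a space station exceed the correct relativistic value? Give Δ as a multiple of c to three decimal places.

Δ = 0.287c

Galilean: u_cl = 0.735 + 0.440 = 1.1750.
Relativistic: u_rel = (0.735 + 0.440) / (1 + 0.735·0.440) = 1.1750/1.3234 = 0.8879.
Δ = 1.1750 − 0.8879 = 0.2871.
(The classical prediction exceeds c; the relativistic result does not.)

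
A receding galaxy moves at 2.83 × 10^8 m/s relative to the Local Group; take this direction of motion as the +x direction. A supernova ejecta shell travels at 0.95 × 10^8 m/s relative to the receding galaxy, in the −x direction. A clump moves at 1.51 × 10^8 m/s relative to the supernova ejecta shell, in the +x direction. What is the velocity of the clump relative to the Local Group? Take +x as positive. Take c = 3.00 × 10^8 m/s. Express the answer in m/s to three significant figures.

+2.89 × 10^8 m/s

Apply u = (u' + v)/(1 + u'v/c²) successively, working outward toward the Local Group.
(Dividing each given speed by c = 3.00 × 10^8 m/s to work in units of c.)
Start: velocity of the receding galaxy relative to the Local Group = 0.9433c.
Compose with the supernova ejecta shell (u' = -0.317 in the receding galaxy frame): u_1 = (-0.317 + 0.943) / (1 + (-0.317)·0.943) = 0.6267/0.7013 = 0.8936.
Compose with the clump (u' = 0.503 in the supernova ejecta shell frame): u_2 = (0.503 + 0.894) / (1 + 0.503·0.894) = 1.3969/1.4498 = 0.9636.
So u = 0.9636 × 3.00 × 10^8 m/s.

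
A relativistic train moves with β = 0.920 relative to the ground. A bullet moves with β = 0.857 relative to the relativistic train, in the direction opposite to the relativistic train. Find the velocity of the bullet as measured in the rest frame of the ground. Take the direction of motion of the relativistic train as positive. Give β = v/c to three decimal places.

With v = 0.920 and u' = -0.857 (in units of c),
u = (u' + v)/(1 + u'v/c²):
u = (-0.857 + 0.920) / (1 + (-0.857)·0.920) = 0.0630/0.2116 = 0.2978
(Galilean addition would give +0.063c.)

β = +0.298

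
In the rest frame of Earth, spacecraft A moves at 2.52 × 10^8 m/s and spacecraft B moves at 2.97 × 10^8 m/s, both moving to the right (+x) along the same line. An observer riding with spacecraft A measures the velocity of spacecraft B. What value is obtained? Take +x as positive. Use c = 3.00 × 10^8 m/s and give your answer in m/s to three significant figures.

+2.67 × 10^8 m/s

β_A = 0.840, β_B = 0.990 (dividing each by c = 3.00 × 10^8 m/s).
Transform to A's frame with the inverse velocity-addition law: u' = (u − v)/(1 − uv/c²), taking u = β_B and v = β_A.
u' = (0.990 − 0.840) / (1 − (0.840)(0.990)) = 0.1500/0.1684 = 0.8907.
u' = 0.8907 × 3.00 × 10^8 m/s.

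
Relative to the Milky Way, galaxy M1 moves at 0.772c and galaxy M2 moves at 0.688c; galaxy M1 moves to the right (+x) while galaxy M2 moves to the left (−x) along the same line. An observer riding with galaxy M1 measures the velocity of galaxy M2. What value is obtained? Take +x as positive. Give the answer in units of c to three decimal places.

-0.954c

β_A = 0.772, β_B = -0.688.
Transform to A's frame with the inverse velocity-addition law: u' = (u − v)/(1 − uv/c²), taking u = β_B and v = β_A.
u' = (-0.688 − 0.772) / (1 − (0.772)(-0.688)) = -1.4600/1.5311 = -0.9535.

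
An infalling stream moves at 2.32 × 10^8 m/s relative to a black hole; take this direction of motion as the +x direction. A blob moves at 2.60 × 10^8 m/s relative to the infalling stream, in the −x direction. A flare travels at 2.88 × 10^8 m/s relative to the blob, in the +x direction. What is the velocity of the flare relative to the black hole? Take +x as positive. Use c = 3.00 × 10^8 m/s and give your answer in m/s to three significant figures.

Apply u = (u' + v)/(1 + u'v/c²) successively, working outward toward the black hole.
(Dividing each given speed by c = 3.00 × 10^8 m/s to work in units of c.)
Start: velocity of the infalling stream relative to the black hole = 0.7733c.
Compose with the blob (u' = -0.867 in the infalling stream frame): u_1 = (-0.867 + 0.773) / (1 + (-0.867)·0.773) = -0.0933/0.3298 = -0.2830.
Compose with the flare (u' = 0.960 in the blob frame): u_2 = (0.960 + (-0.283)) / (1 + 0.960·(-0.283)) = 0.6770/0.7283 = 0.9295.
So u = 0.9295 × 3.00 × 10^8 m/s.

+2.79 × 10^8 m/s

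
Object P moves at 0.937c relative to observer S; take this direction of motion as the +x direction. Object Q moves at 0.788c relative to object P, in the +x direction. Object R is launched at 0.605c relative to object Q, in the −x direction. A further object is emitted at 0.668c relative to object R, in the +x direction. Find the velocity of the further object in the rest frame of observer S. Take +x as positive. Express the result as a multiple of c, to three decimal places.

Apply u = (u' + v)/(1 + u'v/c²) successively, working outward toward observer S.
Start: velocity of object P relative to observer S = 0.9370c.
Compose with object Q (u' = 0.788 in object P frame): u_1 = (0.788 + 0.937) / (1 + 0.788·0.937) = 1.7250/1.7384 = 0.9923.
Compose with object R (u' = -0.605 in object Q frame): u_2 = (-0.605 + 0.992) / (1 + (-0.605)·0.992) = 0.3873/0.3996 = 0.9691.
Compose with the further object (u' = 0.668 in object R frame): u_3 = (0.668 + 0.969) / (1 + 0.668·0.969) = 1.6371/1.6474 = 0.9938.

+0.994c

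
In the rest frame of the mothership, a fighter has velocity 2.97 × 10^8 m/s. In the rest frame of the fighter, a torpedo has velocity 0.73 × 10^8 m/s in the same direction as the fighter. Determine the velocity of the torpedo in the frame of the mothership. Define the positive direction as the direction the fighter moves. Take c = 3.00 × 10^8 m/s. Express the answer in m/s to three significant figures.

In units of c (dividing by 3.00 × 10^8 m/s): v = 0.990, u' = 0.243.
u = (u' + v)/(1 + u'v/c²):
u = (0.243 + 0.990) / (1 + 0.243·0.990) = 1.2333/1.2409 = 0.9939
(Galilean addition would give +1.233c, exceeding c.)
Converting back: u = 0.9939 × 3.00 × 10^8 m/s.

2.98 × 10^8 m/s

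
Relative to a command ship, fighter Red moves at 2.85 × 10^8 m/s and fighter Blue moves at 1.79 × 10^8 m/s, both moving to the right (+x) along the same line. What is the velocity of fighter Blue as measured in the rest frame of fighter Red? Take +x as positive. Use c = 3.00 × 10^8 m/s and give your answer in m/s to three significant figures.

β_A = 0.950, β_B = 0.597 (dividing each by c = 3.00 × 10^8 m/s).
Transform to A's frame with the inverse velocity-addition law: u' = (u − v)/(1 − uv/c²), taking u = β_B and v = β_A.
u' = (0.597 − 0.950) / (1 − (0.950)(0.597)) = -0.3533/0.4332 = -0.8157.
u' = -0.8157 × 3.00 × 10^8 m/s.

-2.45 × 10^8 m/s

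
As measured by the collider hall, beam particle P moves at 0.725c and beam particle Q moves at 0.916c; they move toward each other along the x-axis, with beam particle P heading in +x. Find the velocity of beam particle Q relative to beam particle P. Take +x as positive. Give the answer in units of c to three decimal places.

-0.986c

β_A = 0.725, β_B = -0.916.
Transform to A's frame with the inverse velocity-addition law: u' = (u − v)/(1 − uv/c²), taking u = β_B and v = β_A.
u' = (-0.916 − 0.725) / (1 − (0.725)(-0.916)) = -1.6410/1.6641 = -0.9861.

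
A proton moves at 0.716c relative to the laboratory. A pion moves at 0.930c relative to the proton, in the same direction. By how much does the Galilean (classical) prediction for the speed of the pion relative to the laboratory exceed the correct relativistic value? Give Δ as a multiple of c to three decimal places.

Δ = 0.658c

Galilean: u_cl = 0.930 + 0.716 = 1.6460.
Relativistic: u_rel = (0.930 + 0.716) / (1 + 0.930·0.716) = 1.6460/1.6659 = 0.9881.
Δ = 1.6460 − 0.9881 = 0.6579.
(The classical prediction exceeds c; the relativistic result does not.)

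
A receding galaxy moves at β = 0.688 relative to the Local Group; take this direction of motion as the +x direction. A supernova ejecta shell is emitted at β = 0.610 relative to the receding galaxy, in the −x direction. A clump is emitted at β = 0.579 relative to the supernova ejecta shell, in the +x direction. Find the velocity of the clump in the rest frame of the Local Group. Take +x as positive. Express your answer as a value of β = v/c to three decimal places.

Apply u = (u' + v)/(1 + u'v/c²) successively, working outward toward the Local Group.
Start: velocity of the receding galaxy relative to the Local Group = 0.6880c.
Compose with the supernova ejecta shell (u' = -0.610 in the receding galaxy frame): u_1 = (-0.610 + 0.688) / (1 + (-0.610)·0.688) = 0.0780/0.5803 = 0.1344.
Compose with the clump (u' = 0.579 in the supernova ejecta shell frame): u_2 = (0.579 + 0.134) / (1 + 0.579·0.134) = 0.7134/1.0778 = 0.6619.

β = +0.662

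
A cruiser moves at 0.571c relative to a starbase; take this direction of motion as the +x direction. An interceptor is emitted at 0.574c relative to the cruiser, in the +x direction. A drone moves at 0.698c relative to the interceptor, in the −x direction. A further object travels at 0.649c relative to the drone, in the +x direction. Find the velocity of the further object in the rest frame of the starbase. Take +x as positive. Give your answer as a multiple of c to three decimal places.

Apply u = (u' + v)/(1 + u'v/c²) successively, working outward toward the starbase.
Start: velocity of the cruiser relative to the starbase = 0.5710c.
Compose with the interceptor (u' = 0.574 in the cruiser frame): u_1 = (0.574 + 0.571) / (1 + 0.574·0.571) = 1.1450/1.3278 = 0.8624.
Compose with the drone (u' = -0.698 in the interceptor frame): u_2 = (-0.698 + 0.862) / (1 + (-0.698)·0.862) = 0.1644/0.3981 = 0.4129.
Compose with the further object (u' = 0.649 in the drone frame): u_3 = (0.649 + 0.413) / (1 + 0.649·0.413) = 1.0619/1.2680 = 0.8375.

+0.837c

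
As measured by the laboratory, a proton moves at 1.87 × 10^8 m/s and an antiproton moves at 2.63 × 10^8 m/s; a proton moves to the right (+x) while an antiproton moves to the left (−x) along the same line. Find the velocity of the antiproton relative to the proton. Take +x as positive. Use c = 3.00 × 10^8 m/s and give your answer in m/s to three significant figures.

-2.91 × 10^8 m/s

β_A = 0.623, β_B = -0.877 (dividing each by c = 3.00 × 10^8 m/s).
Transform to A's frame with the inverse velocity-addition law: u' = (u − v)/(1 − uv/c²), taking u = β_B and v = β_A.
u' = (-0.877 − 0.623) / (1 − (0.623)(-0.877)) = -1.5000/1.5465 = -0.9700.
u' = -0.9700 × 3.00 × 10^8 m/s.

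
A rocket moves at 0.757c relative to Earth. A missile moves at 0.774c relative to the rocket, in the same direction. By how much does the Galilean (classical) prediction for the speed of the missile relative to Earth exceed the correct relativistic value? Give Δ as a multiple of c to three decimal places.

Galilean: u_cl = 0.774 + 0.757 = 1.5310.
Relativistic: u_rel = (0.774 + 0.757) / (1 + 0.774·0.757) = 1.5310/1.5859 = 0.9654.
Δ = 1.5310 − 0.9654 = 0.5656.
(The classical prediction exceeds c; the relativistic result does not.)

Δ = 0.566c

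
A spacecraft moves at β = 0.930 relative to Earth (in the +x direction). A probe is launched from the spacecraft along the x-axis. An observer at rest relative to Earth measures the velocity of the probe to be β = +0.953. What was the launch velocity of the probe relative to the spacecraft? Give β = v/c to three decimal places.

Invert the composition law: u' = (u − v)/(1 − uv/c²).
u' = (0.953 − 0.930) / (1 − (0.953)(0.930)) = 0.0230/0.1137 = 0.2023.

β = +0.202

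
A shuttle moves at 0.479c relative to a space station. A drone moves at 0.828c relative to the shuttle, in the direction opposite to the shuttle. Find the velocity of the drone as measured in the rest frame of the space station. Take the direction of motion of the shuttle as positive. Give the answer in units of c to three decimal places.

With v = 0.479 and u' = -0.828 (in units of c),
u = (u' + v)/(1 + u'v/c²):
u = (-0.828 + 0.479) / (1 + (-0.828)·0.479) = -0.3490/0.6034 = -0.5784
(Galilean addition would give -0.349c.)

-0.578c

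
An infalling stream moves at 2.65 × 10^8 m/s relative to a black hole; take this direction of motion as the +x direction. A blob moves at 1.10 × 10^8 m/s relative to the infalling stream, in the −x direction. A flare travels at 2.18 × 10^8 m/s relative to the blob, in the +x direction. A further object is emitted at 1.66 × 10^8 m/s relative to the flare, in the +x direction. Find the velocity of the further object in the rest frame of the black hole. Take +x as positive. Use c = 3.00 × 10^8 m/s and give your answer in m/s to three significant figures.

+2.96 × 10^8 m/s

Apply u = (u' + v)/(1 + u'v/c²) successively, working outward toward the black hole.
(Dividing each given speed by c = 3.00 × 10^8 m/s to work in units of c.)
Start: velocity of the infalling stream relative to the black hole = 0.8833c.
Compose with the blob (u' = -0.367 in the infalling stream frame): u_1 = (-0.367 + 0.883) / (1 + (-0.367)·0.883) = 0.5167/0.6761 = 0.7642.
Compose with the flare (u' = 0.727 in the blob frame): u_2 = (0.727 + 0.764) / (1 + 0.727·0.764) = 1.4908/1.5553 = 0.9586.
Compose with the further object (u' = 0.553 in the flare frame): u_3 = (0.553 + 0.959) / (1 + 0.553·0.959) = 1.5119/1.5304 = 0.9879.
So u = 0.9879 × 3.00 × 10^8 m/s.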